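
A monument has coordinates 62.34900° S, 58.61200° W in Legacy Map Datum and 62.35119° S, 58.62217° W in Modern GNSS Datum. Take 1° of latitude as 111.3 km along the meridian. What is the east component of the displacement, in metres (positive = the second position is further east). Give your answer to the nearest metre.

ΔE = -525 m

Δφ = -62.35119° − -62.34900° = -0.00219°; Δλ = -58.62217° − -58.61200° = -0.01017°.
ΔN = Δφ × 111300 = -243.7 m; ΔE = Δλ × 111300 × cos(-62.34900°) = -0.01017 × 111300 × 0.464085 = -525.3 m.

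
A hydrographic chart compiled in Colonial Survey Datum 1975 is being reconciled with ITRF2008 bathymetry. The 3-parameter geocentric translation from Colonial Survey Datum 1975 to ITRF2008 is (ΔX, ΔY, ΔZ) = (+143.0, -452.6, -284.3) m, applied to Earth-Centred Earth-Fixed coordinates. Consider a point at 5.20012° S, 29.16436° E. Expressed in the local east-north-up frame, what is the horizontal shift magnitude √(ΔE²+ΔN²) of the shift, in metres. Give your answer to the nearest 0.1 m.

At φ = -5.20012°, λ = 29.16436°: sin φ = -0.090635, cos φ = 0.995884, sin λ = 0.487317, cos λ = 0.873225.
ΔE = −sin λ·ΔX + cos λ·ΔY = −(0.487317)·(143.0) + (0.873225)·(-452.6) = -464.91 m.
ΔN = −sin φ cos λ·ΔX − sin φ sin λ·ΔY + cos φ·ΔZ = −(-0.090635)(0.873225)(143.0) − (-0.090635)(0.487317)(-452.6) + (0.995884)(-284.3) = -291.80 m.
Horizontal magnitude = √(ΔE² + ΔN²) = √((-464.91)² + (-291.80)²) = 548.90 m.

548.9 m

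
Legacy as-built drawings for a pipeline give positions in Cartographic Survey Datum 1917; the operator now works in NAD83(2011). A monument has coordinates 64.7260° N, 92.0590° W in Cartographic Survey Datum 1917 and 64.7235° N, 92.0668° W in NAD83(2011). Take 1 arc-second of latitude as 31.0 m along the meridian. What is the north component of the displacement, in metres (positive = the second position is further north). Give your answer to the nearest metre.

Δφ = 64.7235° − 64.7260° = -0.0025°; Δλ = -92.0668° − -92.0590° = -0.0078°.
1° of latitude = 3600 × 31.00 = 111600 m.
ΔN = Δφ × 111600 = -279.0 m; ΔE = Δλ × 111600 × cos(64.7260°) = -0.0078 × 111600 × 0.426948 = -371.6 m.

ΔN = -279 m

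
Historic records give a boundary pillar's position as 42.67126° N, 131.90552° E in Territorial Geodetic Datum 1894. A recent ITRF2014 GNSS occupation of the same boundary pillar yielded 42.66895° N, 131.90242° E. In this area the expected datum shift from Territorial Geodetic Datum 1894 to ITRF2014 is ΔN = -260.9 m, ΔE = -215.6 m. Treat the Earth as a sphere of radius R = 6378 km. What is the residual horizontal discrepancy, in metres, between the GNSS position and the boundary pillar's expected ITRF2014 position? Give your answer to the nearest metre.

Observed coordinate differences: Δφ = -0.00231°, Δλ = -0.00310°.
Converting to metres (1° lat = 111317 m, cos φ = 0.735255): observed ΔN = -257.1 m, observed ΔE = -253.7 m.
Subtracting the expected shift leaves a residual of -257.1 − (-260.9) = 3.8 m north and -253.7 − (-215.6) = -38.1 m east.
Residual distance = √(3.8² + (-38.1)²) = 38.3 m.

38 m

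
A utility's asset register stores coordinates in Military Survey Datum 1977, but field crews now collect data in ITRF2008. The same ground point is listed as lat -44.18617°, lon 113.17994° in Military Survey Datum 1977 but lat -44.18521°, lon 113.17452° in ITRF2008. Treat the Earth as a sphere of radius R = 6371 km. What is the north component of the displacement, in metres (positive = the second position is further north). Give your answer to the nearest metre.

Δφ = -44.18521° − -44.18617° = +0.00096°; Δλ = 113.17452° − 113.17994° = -0.00542°.
1° along a meridian = πR/180 = 111195 m.
ΔN = Δφ × 111195 = 106.7 m; ΔE = Δλ × 111195 × cos(-44.18617°) = -0.00542 × 111195 × 0.717079 = -432.2 m.

ΔN = 107 m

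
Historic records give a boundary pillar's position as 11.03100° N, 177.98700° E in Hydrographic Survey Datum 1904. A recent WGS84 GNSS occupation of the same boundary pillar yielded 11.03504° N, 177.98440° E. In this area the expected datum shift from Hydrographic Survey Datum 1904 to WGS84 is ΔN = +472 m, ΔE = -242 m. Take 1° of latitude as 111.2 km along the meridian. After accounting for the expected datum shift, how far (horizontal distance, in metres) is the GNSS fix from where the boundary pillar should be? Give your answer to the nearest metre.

Observed coordinate differences: Δφ = +0.00404°, Δλ = -0.00260°.
Converting to metres (1° lat = 111200 m, cos φ = 0.981524): observed ΔN = 449.2 m, observed ΔE = -283.8 m.
Subtracting the expected shift leaves a residual of 449.2 − (472) = -22.8 m north and -283.8 − (-242) = -41.8 m east.
Residual distance = √((-22.8)² + (-41.8)²) = 47.6 m.

48 m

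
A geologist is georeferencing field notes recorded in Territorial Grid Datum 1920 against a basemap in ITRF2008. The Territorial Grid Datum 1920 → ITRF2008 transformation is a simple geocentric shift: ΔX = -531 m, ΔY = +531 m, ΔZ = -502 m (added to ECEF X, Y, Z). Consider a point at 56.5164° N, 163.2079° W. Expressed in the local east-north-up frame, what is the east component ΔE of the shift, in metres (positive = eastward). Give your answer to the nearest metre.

The local east axis at (φ, λ) is (−sin λ, cos λ, 0), so ΔE = −sin(-163.2079°)·(-531) + cos(-163.2079°)·531 = -661.76 m.

ΔE = -662 m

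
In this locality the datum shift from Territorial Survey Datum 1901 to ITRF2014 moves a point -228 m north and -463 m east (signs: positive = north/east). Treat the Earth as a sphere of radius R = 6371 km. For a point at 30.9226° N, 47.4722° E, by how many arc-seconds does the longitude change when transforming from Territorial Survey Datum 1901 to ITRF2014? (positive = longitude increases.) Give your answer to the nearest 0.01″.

Δλ = -17.47″

At latitude 30.9226°, cos φ = 0.857862.
One radian of longitude at latitude φ spans R cos φ, so Δλ = ΔE / (R cos φ) = -463.0 / (6371000 × 0.857862) = -8.4714e-05 rad = -17.474″.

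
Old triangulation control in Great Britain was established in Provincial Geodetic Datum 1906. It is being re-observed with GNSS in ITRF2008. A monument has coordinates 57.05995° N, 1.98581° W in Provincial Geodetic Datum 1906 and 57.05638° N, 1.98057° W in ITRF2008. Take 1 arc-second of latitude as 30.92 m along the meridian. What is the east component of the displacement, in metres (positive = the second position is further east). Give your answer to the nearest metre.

ΔE = 317 m

Δφ = 57.05638° − 57.05995° = -0.00357°; Δλ = -1.98057° − -1.98581° = +0.00524°.
1° of latitude = 3600 × 30.92 = 111312 m.
ΔN = Δφ × 111312 = -397.4 m; ΔE = Δλ × 111312 × cos(57.05995°) = +0.00524 × 111312 × 0.543761 = 317.2 m.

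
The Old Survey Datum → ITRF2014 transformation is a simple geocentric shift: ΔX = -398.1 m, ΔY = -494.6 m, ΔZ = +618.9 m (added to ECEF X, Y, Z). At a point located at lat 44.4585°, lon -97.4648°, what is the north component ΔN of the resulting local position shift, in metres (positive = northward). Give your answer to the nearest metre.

ΔN = 62 m

At φ = 44.4585°, λ = -97.4648°: sin φ = 0.700392, cos φ = 0.713758, sin λ = -0.991525, cos λ = -0.129917.
ΔN = −sin φ cos λ·ΔX − sin φ sin λ·ΔY + cos φ·ΔZ = −(0.700392)(-0.129917)(-398.1) − (0.700392)(-0.991525)(-494.6) + (0.713758)(618.9) = 62.04 m.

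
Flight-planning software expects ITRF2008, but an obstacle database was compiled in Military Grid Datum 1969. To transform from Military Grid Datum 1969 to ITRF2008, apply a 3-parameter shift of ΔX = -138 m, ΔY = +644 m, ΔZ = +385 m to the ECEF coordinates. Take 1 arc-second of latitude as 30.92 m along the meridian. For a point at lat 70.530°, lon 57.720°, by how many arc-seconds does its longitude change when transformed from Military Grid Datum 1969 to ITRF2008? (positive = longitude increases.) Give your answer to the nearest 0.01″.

sin φ = 0.942816, cos φ = 0.333313, sin λ = 0.845448, cos λ = 0.534057.
East component: ΔE = −sin λ·ΔX + cos λ·ΔY = −(0.845448)(-138) + (0.534057)(644) = 460.60 m.
1° of latitude spans 3600 × 30.92 = 111312 m; at latitude φ, 1° of longitude spans that × cos φ = 37101.8 m, so Δλ = 460.60 / 37101.8 × 3600 = 44.693″.

Δλ = 44.69″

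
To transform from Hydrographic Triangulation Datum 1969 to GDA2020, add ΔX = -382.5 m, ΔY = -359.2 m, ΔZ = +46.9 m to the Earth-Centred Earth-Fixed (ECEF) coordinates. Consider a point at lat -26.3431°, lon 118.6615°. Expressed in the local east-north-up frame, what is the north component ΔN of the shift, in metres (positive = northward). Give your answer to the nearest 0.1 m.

The local north axis is (−sin φ cos λ, −sin φ sin λ, cos φ), giving ΔN = 81.410 − 139.863 + 42.030 = -16.42 m.

ΔN = -16.4 m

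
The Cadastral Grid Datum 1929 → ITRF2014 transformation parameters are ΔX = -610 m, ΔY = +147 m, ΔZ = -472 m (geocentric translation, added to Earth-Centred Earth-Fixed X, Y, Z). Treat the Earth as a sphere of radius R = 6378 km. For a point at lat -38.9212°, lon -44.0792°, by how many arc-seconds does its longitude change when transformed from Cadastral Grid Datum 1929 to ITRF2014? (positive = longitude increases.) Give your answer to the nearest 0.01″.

Δλ = -13.25″

sin φ = -0.628251, cos φ = 0.778011, sin λ = -0.695652, cos λ = 0.718379.
East component: ΔE = −sin λ·ΔX + cos λ·ΔY = −(-0.695652)(-610) + (0.718379)(147) = -318.75 m.
1° of latitude spans πR/180 = 111317 m; at latitude φ, 1° of longitude spans that × cos φ = 86605.9 m, so Δλ = -318.75 / 86605.9 × 3600 = -13.250″.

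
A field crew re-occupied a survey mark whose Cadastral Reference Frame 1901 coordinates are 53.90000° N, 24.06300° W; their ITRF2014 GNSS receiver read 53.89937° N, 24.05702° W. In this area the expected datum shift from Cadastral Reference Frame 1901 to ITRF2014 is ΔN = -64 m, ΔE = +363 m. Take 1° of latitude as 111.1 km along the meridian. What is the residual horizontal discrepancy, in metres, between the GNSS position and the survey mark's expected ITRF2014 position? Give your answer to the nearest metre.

Observed coordinate differences: Δφ = -0.00063°, Δλ = +0.00598°.
Converting to metres (1° lat = 111100 m, cos φ = 0.589196): observed ΔN = -70.0 m, observed ΔE = 391.4 m.
Subtracting the expected shift leaves a residual of -70.0 − (-64) = -6.0 m north and 391.4 − (363) = 28.4 m east.
Residual distance = √((-6.0)² + 28.4²) = 29.1 m.

29 m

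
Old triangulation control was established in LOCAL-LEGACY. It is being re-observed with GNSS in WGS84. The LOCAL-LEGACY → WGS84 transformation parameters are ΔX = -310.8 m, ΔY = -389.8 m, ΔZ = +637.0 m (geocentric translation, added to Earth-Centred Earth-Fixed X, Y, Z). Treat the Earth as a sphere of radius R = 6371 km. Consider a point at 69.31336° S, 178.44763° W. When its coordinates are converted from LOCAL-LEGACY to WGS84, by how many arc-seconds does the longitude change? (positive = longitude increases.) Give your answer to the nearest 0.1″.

Δλ = 34.9″

sin φ = -0.935526, cos φ = 0.353257, sin λ = -0.027091, cos λ = -0.999633.
East component: ΔE = −sin λ·ΔX + cos λ·ΔY = −(-0.027091)(-310.8) + (-0.999633)(-389.8) = 381.24 m.
1° of latitude spans πR/180 = 111195 m; at latitude φ, 1° of longitude spans that × cos φ = 39280.4 m, so Δλ = 381.24 / 39280.4 × 3600 = 34.940″.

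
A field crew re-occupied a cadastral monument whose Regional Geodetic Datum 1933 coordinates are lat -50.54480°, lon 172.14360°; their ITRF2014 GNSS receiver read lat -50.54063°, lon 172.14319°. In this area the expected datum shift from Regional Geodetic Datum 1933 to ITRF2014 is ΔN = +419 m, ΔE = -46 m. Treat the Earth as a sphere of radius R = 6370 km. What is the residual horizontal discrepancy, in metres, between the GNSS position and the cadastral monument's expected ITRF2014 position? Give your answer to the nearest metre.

Observed coordinate differences: Δφ = +0.00417°, Δλ = -0.00041°.
Converting to metres (1° lat = 111177 m, cos φ = 0.635475): observed ΔN = 463.6 m, observed ΔE = -29.0 m.
Subtracting the expected shift leaves a residual of 463.6 − (419) = 44.6 m north and -29.0 − (-46) = 17.0 m east.
Residual distance = √(44.6² + 17.0²) = 47.8 m.

48 m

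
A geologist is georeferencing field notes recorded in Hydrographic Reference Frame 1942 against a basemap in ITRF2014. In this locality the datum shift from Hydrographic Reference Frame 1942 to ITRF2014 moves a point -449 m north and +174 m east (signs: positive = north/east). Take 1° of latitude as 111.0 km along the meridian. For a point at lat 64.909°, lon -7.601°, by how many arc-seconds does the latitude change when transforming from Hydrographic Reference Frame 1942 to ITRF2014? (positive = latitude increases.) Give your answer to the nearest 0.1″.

1° of latitude = 111.0 km, so Δφ = -449.0 / 111000 = -0.0040450° = -14.562″.

Δφ = -14.6″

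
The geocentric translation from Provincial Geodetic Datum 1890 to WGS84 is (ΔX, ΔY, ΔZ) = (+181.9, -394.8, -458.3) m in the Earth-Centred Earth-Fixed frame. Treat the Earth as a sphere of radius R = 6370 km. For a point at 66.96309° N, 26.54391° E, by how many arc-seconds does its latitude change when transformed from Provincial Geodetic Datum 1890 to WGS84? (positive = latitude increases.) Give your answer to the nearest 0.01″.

Δφ = -5.40″

sin φ = 0.920253, cos φ = 0.391324, sin λ = 0.446884, cos λ = 0.894592.
North component: ΔN = −sin φ cos λ·ΔX − sin φ sin λ·ΔY + cos φ·ΔZ = −(0.920253)(0.894592)(181.9) − (0.920253)(0.446884)(-394.8) + (0.391324)(-458.3) = -166.73 m.
1° of latitude spans πR/180 = 111177 m, so Δφ = -166.73 / 111177 × 3600 = -5.399″.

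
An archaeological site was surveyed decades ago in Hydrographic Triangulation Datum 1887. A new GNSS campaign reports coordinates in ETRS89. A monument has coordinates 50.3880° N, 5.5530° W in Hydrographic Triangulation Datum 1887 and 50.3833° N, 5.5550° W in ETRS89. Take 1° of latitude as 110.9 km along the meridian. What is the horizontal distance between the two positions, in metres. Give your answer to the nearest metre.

540 m

Δφ = 50.3833° − 50.3880° = -0.0047°; Δλ = -5.5550° − -5.5530° = -0.0020°.
ΔN = Δφ × 110900 = -521.2 m; ΔE = Δλ × 110900 × cos(50.3880°) = -0.0020 × 110900 × 0.637585 = -141.4 m.
Distance = √(ΔE² + ΔN²) = √((-141.4)² + (-521.2)²) = 540.1 m.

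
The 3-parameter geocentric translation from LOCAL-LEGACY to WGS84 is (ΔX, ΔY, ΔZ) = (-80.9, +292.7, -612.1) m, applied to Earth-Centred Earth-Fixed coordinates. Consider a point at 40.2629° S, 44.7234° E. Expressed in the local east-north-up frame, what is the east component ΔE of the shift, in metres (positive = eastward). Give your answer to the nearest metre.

The local east axis at (φ, λ) is (−sin λ, cos λ, 0), so ΔE = −sin(44.7234°)·(-80.9) + cos(44.7234°)·292.7 = 264.90 m.

ΔE = 265 m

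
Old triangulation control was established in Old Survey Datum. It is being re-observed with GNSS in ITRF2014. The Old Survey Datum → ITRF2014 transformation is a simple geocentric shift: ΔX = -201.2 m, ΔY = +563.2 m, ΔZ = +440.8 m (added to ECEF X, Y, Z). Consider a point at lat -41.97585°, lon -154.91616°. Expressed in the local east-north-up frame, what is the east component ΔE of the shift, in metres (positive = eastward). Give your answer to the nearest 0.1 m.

The local east axis at (φ, λ) is (−sin λ, cos λ, 0), so ΔE = −sin(-154.91616°)·(-201.2) + cos(-154.91616°)·563.2 = -595.38 m.

ΔE = -595.4 m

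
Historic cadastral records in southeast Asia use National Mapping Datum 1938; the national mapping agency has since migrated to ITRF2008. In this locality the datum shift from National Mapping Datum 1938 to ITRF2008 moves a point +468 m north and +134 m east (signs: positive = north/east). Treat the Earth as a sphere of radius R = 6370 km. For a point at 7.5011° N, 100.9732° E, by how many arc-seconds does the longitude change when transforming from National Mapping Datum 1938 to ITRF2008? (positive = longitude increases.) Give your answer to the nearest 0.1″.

Δλ = 4.4″

At latitude 7.5011°, cos φ = 0.991442.
One radian of longitude at latitude φ spans R cos φ, so Δλ = ΔE / (R cos φ) = 134.0 / (6370000 × 0.991442) = 2.1218e-05 rad = 4.376″.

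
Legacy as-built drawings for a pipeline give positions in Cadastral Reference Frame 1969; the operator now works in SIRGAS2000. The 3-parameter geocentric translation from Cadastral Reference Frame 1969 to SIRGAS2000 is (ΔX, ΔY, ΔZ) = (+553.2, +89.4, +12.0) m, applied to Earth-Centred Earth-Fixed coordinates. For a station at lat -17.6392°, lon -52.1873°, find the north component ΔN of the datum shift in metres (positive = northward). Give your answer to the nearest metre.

ΔN = 93 m

The local north axis is (−sin φ cos λ, −sin φ sin λ, cos φ), giving ΔN = 102.772 − 21.402 + 11.436 = 92.81 m.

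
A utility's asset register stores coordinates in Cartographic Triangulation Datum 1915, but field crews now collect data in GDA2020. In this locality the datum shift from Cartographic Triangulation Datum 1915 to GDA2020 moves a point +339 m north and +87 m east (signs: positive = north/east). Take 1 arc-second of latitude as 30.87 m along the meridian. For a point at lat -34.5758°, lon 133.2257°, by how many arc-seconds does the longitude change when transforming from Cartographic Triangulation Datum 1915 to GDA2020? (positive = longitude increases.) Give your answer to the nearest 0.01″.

Δλ = 3.42″

At latitude -34.5758°, cos φ = 0.823376.
1″ of longitude at this latitude = 30.87 × cos φ = 25.4176 m, so Δλ = 87.0 / 25.4176 = 3.423″.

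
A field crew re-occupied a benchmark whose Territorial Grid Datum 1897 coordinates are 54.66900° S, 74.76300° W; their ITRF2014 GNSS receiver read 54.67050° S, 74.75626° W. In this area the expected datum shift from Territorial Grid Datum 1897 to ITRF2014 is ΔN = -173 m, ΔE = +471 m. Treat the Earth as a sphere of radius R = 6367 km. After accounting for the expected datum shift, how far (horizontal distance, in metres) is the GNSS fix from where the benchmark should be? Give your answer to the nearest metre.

38 m

Observed coordinate differences: Δφ = -0.00150°, Δλ = +0.00674°.
Converting to metres (1° lat = 111125 m, cos φ = 0.578299): observed ΔN = -166.7 m, observed ΔE = 433.1 m.
Subtracting the expected shift leaves a residual of -166.7 − (-173) = 6.3 m north and 433.1 − (471) = -37.9 m east.
Residual distance = √(6.3² + (-37.9)²) = 38.4 m.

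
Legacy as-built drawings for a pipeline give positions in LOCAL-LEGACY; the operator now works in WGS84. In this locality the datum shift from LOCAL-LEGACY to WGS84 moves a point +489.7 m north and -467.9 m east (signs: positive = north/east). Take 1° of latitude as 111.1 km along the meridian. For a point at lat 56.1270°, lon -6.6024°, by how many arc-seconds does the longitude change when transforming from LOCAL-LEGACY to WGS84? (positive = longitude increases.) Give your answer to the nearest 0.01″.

At latitude 56.1270°, cos φ = 0.557354.
1° of longitude at this latitude = 111.1 × cos φ = 61.92 km, so Δλ = -467.9 / 61922.0 = -0.0075563° = -27.203″.

Δλ = -27.20″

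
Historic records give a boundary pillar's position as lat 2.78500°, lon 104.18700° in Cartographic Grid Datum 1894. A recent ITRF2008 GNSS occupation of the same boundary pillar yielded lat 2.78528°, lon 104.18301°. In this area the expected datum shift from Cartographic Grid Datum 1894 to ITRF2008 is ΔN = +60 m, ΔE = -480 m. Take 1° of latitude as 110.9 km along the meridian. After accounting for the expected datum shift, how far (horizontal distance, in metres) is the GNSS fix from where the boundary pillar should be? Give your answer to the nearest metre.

Observed coordinate differences: Δφ = +0.00028°, Δλ = -0.00399°.
Converting to metres (1° lat = 110900 m, cos φ = 0.998819): observed ΔN = 31.1 m, observed ΔE = -442.0 m.
Subtracting the expected shift leaves a residual of 31.1 − (60) = -28.9 m north and -442.0 − (-480) = 38.0 m east.
Residual distance = √((-28.9)² + 38.0²) = 47.8 m.

48 m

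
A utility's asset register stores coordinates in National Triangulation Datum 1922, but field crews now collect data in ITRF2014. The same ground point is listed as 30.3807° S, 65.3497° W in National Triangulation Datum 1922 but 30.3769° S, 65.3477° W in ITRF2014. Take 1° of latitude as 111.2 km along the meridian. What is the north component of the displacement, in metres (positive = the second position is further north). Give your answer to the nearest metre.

ΔN = 423 m

Δφ = -30.3769° − -30.3807° = +0.0038°; Δλ = -65.3477° − -65.3497° = +0.0020°.
ΔN = Δφ × 111200 = 422.6 m; ΔE = Δλ × 111200 × cos(-30.3807°) = +0.0020 × 111200 × 0.862684 = 191.9 m.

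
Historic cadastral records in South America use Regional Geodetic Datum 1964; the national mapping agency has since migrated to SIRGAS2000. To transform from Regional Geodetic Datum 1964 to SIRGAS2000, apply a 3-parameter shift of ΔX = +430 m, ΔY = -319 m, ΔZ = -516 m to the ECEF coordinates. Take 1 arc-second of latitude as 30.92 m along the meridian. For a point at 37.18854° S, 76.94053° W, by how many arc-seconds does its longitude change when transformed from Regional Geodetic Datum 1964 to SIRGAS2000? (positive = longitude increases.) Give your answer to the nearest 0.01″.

Δλ = 14.08″

sin φ = -0.604440, cos φ = 0.796651, sin λ = -0.974136, cos λ = 0.225962.
East component: ΔE = −sin λ·ΔX + cos λ·ΔY = −(-0.974136)(430) + (0.225962)(-319) = 346.80 m.
1° of latitude spans 3600 × 30.92 = 111312 m; at latitude φ, 1° of longitude spans that × cos φ = 88676.8 m, so Δλ = 346.80 / 88676.8 × 3600 = 14.079″.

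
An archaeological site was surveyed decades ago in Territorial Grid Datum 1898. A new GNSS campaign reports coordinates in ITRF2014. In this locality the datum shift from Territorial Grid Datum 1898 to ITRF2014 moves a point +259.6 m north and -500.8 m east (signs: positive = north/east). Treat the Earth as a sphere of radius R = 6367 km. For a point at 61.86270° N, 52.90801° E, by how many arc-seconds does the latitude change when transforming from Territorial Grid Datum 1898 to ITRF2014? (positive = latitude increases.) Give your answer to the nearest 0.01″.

On a sphere of radius R, 1 rad of latitude = R, so Δφ = ΔN / R = 259.6 / 6367000 = 4.0773e-05 rad = 8.410″.

Δφ = 8.41″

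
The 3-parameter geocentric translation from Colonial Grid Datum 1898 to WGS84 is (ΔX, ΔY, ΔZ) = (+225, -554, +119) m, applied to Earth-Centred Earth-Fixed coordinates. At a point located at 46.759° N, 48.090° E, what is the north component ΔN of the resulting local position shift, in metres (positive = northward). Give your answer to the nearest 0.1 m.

The local north axis is (−sin φ cos λ, −sin φ sin λ, cos φ), giving ΔN = -109.484 + 300.340 + 81.523 = 272.38 m.

ΔN = 272.4 m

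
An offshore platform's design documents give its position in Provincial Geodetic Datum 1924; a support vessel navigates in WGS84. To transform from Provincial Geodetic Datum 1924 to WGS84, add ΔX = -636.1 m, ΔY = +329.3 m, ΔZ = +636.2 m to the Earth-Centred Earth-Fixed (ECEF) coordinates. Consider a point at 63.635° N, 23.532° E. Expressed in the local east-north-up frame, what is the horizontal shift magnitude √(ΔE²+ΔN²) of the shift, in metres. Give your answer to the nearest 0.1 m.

883.9 m

At φ = 63.635°, λ = 23.532°: sin φ = 0.895983, cos φ = 0.444088, sin λ = 0.399261, cos λ = 0.916837.
ΔE = −sin λ·ΔX + cos λ·ΔY = −(0.399261)·(-636.1) + (0.916837)·(329.3) = 555.88 m.
ΔN = −sin φ cos λ·ΔX − sin φ sin λ·ΔY + cos φ·ΔZ = −(0.895983)(0.916837)(-636.1) − (0.895983)(0.399261)(329.3) + (0.444088)(636.2) = 687.27 m.
Horizontal magnitude = √(ΔE² + ΔN²) = √(555.88² + 687.27²) = 883.94 m.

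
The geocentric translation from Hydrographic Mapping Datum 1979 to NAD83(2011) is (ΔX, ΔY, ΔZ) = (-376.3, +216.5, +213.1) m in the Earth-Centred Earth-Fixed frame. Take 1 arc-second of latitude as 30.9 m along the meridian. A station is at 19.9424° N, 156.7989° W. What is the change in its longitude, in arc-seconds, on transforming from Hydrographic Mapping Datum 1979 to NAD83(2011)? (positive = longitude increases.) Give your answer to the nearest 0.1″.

sin φ = 0.341075, cos φ = 0.940036, sin λ = -0.393960, cos λ = -0.919128.
East component: ΔE = −sin λ·ΔX + cos λ·ΔY = −(-0.393960)(-376.3) + (-0.919128)(216.5) = -347.24 m.
1° of latitude spans 3600 × 30.90 = 111240 m; at latitude φ, 1° of longitude spans that × cos φ = 104569.6 m, so Δλ = -347.24 / 104569.6 × 3600 = -11.954″.

Δλ = -12.0″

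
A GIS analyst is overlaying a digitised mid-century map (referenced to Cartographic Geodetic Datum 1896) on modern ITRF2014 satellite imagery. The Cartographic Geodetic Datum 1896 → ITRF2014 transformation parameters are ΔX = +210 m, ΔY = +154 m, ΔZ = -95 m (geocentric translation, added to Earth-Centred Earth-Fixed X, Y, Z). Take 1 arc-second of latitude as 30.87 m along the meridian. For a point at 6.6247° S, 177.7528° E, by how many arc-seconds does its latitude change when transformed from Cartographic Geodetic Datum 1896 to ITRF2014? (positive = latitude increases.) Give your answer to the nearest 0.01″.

Δφ = -3.82″

sin φ = -0.115365, cos φ = 0.993323, sin λ = 0.039211, cos λ = -0.999231.
North component: ΔN = −sin φ cos λ·ΔX − sin φ sin λ·ΔY + cos φ·ΔZ = −(-0.115365)(-0.999231)(210) − (-0.115365)(0.039211)(154) + (0.993323)(-95) = -117.88 m.
1° of latitude spans 3600 × 30.87 = 111132 m, so Δφ = -117.88 / 111132 × 3600 = -3.819″.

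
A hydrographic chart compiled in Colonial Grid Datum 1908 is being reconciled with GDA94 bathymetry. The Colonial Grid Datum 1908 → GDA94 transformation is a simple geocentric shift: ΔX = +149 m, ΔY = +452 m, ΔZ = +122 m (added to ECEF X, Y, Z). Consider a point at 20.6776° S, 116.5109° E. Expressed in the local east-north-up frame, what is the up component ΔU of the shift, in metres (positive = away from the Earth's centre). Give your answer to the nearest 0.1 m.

ΔU = 273.1 m

At φ = -20.6776°, λ = 116.5109°: sin φ = -0.353109, cos φ = 0.935582, sin λ = 0.894849, cos λ = -0.446368.
ΔU = cos φ cos λ·ΔX + cos φ sin λ·ΔY + sin φ·ΔZ = (0.935582)(-0.446368)(149) + (0.935582)(0.894849)(452) + (-0.353109)(122) = 273.11 m.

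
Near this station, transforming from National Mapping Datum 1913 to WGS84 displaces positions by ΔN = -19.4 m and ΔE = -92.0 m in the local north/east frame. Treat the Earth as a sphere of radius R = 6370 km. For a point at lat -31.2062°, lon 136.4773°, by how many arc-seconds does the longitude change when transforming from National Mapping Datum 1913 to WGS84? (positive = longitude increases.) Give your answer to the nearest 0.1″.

Δλ = -3.5″

At latitude -31.2062°, cos φ = 0.855308.
One radian of longitude at latitude φ spans R cos φ, so Δλ = ΔE / (R cos φ) = -92.0 / (6370000 × 0.855308) = -1.6886e-05 rad = -3.483″.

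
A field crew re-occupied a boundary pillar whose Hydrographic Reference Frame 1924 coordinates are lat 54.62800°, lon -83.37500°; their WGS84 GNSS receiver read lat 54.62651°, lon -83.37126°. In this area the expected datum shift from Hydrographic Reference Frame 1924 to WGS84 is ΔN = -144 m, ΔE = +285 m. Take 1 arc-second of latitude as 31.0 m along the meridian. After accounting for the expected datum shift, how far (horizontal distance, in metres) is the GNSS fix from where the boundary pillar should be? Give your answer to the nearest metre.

Observed coordinate differences: Δφ = -0.00149°, Δλ = +0.00374°.
Converting to metres (1° lat = 111600 m, cos φ = 0.578883): observed ΔN = -166.3 m, observed ΔE = 241.6 m.
Subtracting the expected shift leaves a residual of -166.3 − (-144) = -22.3 m north and 241.6 − (285) = -43.4 m east.
Residual distance = √((-22.3)² + (-43.4)²) = 48.8 m.

49 m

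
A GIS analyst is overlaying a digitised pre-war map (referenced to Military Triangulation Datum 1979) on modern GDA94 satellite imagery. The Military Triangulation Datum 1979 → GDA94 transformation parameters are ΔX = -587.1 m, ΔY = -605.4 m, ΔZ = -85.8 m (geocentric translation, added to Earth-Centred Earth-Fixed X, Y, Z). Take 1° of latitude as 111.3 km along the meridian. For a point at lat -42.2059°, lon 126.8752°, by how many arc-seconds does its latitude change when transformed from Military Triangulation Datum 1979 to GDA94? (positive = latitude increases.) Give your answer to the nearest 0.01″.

sin φ = -0.671797, cos φ = 0.740735, sin λ = 0.799944, cos λ = -0.600074.
North component: ΔN = −sin φ cos λ·ΔX − sin φ sin λ·ΔY + cos φ·ΔZ = −(-0.671797)(-0.600074)(-587.1) − (-0.671797)(0.799944)(-605.4) + (0.740735)(-85.8) = -152.22 m.
1° of latitude spans 111300 m, so Δφ = -152.22 / 111300 × 3600 = -4.924″.

Δφ = -4.92″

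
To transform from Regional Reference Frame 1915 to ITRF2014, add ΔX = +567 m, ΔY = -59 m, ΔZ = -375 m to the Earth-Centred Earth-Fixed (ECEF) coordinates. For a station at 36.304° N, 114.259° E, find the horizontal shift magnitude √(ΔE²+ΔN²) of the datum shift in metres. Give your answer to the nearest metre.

510 m

At φ = 36.304°, λ = 114.259°: sin φ = 0.592069, cos φ = 0.805887, sin λ = 0.911698, cos λ = -0.410862.
ΔE = −sin λ·ΔX + cos λ·ΔY = −(0.911698)·(567) + (-0.410862)·(-59) = -492.69 m.
ΔN = −sin φ cos λ·ΔX − sin φ sin λ·ΔY + cos φ·ΔZ = −(0.592069)(-0.410862)(567) − (0.592069)(0.911698)(-59) + (0.805887)(-375) = -132.43 m.
Horizontal magnitude = √(ΔE² + ΔN²) = √((-492.69)² + (-132.43)²) = 510.18 m.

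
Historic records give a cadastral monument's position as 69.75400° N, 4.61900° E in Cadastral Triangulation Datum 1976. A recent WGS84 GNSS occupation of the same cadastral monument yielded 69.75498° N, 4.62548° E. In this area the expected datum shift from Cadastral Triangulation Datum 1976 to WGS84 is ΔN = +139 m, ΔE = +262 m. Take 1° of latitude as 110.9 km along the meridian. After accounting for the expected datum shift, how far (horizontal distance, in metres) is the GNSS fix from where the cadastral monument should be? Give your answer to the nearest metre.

33 m

Observed coordinate differences: Δφ = +0.00098°, Δλ = +0.00648°.
Converting to metres (1° lat = 110900 m, cos φ = 0.346052): observed ΔN = 108.7 m, observed ΔE = 248.7 m.
Subtracting the expected shift leaves a residual of 108.7 − (139) = -30.3 m north and 248.7 − (262) = -13.3 m east.
Residual distance = √((-30.3)² + (-13.3)²) = 33.1 m.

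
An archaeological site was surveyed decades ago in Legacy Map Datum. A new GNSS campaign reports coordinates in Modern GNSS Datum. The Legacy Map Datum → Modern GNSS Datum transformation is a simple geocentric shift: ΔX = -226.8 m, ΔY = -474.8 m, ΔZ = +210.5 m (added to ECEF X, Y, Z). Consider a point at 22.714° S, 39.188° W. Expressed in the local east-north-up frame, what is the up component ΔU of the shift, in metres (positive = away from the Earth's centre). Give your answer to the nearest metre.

ΔU = 33 m

At φ = -22.714°, λ = -39.188°: sin φ = -0.386131, cos φ = 0.922444, sin λ = -0.631867, cos λ = 0.775077.
ΔU = cos φ cos λ·ΔX + cos φ sin λ·ΔY + sin φ·ΔZ = (0.922444)(0.775077)(-226.8) + (0.922444)(-0.631867)(-474.8) + (-0.386131)(210.5) = 33.31 m.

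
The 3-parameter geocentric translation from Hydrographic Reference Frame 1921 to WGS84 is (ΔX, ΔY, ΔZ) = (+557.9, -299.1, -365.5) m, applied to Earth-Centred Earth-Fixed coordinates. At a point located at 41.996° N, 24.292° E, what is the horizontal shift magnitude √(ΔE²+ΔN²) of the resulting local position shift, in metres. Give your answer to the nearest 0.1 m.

729.8 m

The local east axis at (φ, λ) is (−sin λ, cos λ, 0), so ΔE = −sin(24.292°)·557.9 + cos(24.292°)·(-299.1) = -502.13 m.
The local north axis is (−sin φ cos λ, −sin φ sin λ, cos φ), giving ΔN = -340.229 + 82.327 − 271.637 = -529.54 m.
Horizontal magnitude = √(ΔE² + ΔN²) = √((-502.13)² + (-529.54)²) = 729.76 m.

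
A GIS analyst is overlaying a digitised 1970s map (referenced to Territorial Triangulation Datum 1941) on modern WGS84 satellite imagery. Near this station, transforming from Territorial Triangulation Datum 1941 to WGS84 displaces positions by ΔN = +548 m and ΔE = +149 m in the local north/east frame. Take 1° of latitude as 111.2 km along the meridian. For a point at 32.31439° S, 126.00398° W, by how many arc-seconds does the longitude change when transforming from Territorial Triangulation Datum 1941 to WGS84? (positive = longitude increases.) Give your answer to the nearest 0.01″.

Δλ = 5.71″

At latitude -32.31439°, cos φ = 0.845128.
1° of longitude at this latitude = 111.2 × cos φ = 93.98 km, so Δλ = 149.0 / 93978.2 = 0.0015855° = 5.708″.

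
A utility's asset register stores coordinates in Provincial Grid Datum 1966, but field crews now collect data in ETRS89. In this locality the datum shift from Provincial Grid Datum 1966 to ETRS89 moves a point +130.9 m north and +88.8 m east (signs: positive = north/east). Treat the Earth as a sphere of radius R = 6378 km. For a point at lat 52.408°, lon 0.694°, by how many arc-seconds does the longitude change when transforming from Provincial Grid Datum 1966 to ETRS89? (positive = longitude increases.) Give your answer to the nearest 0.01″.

Δλ = 4.71″

At latitude 52.408°, cos φ = 0.610035.
One radian of longitude at latitude φ spans R cos φ, so Δλ = ΔE / (R cos φ) = 88.8 / (6378000 × 0.610035) = 2.2823e-05 rad = 4.708″.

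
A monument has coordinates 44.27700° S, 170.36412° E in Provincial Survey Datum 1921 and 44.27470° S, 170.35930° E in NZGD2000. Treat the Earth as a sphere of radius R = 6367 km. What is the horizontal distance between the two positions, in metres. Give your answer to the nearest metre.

Δφ = -44.27470° − -44.27700° = +0.00230°; Δλ = 170.35930° − 170.36412° = -0.00482°.
1° along a meridian = πR/180 = 111125 m.
ΔN = Δφ × 111125 = 255.6 m; ΔE = Δλ × 111125 × cos(-44.27700°) = -0.00482 × 111125 × 0.715973 = -383.5 m.
Distance = √(ΔE² + ΔN²) = √((-383.5)² + 255.6²) = 460.9 m.

461 m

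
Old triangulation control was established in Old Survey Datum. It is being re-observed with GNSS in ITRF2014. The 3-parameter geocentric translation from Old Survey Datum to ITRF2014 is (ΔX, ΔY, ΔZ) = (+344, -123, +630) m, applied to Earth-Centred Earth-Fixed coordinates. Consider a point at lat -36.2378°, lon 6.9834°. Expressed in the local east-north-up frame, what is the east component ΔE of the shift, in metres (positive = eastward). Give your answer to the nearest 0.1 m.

At φ = -36.2378°, λ = 6.9834°: sin φ = -0.591138, cos φ = 0.806570, sin λ = 0.121582, cos λ = 0.992581.
ΔE = −sin λ·ΔX + cos λ·ΔY = −(0.121582)·(344) + (0.992581)·(-123) = -163.91 m.

ΔE = -163.9 m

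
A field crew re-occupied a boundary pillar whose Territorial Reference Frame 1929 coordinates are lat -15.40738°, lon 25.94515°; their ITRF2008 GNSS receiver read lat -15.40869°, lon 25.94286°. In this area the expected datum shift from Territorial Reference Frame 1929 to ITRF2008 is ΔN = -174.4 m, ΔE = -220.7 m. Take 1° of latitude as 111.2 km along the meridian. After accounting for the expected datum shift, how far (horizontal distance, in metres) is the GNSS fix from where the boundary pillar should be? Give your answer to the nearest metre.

Observed coordinate differences: Δφ = -0.00131°, Δλ = -0.00229°.
Converting to metres (1° lat = 111200 m, cos φ = 0.964061): observed ΔN = -145.7 m, observed ΔE = -245.5 m.
Subtracting the expected shift leaves a residual of -145.7 − (-174.4) = 28.7 m north and -245.5 − (-220.7) = -24.8 m east.
Residual distance = √(28.7² + (-24.8)²) = 37.9 m.

38 m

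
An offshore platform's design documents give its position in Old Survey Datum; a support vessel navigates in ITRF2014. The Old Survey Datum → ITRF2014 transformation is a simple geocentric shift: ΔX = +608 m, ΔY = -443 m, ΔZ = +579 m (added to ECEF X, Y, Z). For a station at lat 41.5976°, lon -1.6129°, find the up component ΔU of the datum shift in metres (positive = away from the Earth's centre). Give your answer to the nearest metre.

ΔU = 848 m

The local up (radial) axis is (cos φ cos λ, cos φ sin λ, sin φ), giving ΔU = 454.498 + 9.325 + 384.395 = 848.22 m.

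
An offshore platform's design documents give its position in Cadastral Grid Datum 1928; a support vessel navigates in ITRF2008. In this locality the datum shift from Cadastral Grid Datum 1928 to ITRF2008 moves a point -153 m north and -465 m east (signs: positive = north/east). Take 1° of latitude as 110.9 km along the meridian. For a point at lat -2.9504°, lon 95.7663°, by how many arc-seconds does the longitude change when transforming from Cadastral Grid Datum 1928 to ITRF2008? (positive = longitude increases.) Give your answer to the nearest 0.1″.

Δλ = -15.1″

At latitude -2.9504°, cos φ = 0.998674.
1° of longitude at this latitude = 110.9 × cos φ = 110.75 km, so Δλ = -465.0 / 110753.0 = -0.0041985° = -15.115″.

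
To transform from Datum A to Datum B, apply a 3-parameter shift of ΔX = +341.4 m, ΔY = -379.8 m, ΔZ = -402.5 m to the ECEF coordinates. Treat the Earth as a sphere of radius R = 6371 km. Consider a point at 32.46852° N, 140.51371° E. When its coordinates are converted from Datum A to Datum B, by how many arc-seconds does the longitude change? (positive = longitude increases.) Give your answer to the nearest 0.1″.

Δλ = 2.9″

sin φ = 0.536836, cos φ = 0.843687, sin λ = 0.635894, cos λ = -0.771777.
East component: ΔE = −sin λ·ΔX + cos λ·ΔY = −(0.635894)(341.4) + (-0.771777)(-379.8) = 76.03 m.
1° of latitude spans πR/180 = 111195 m; at latitude φ, 1° of longitude spans that × cos φ = 93813.7 m, so Δλ = 76.03 / 93813.7 × 3600 = 2.917″.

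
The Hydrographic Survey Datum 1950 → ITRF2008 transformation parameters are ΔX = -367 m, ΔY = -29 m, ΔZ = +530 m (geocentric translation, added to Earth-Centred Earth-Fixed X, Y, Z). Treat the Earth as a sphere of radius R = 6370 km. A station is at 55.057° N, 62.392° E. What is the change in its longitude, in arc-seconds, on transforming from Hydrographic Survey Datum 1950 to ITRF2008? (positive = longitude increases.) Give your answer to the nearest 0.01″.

Δλ = 17.63″

sin φ = 0.819722, cos φ = 0.572761, sin λ = 0.886139, cos λ = 0.463420.
East component: ΔE = −sin λ·ΔX + cos λ·ΔY = −(0.886139)(-367) + (0.463420)(-29) = 311.77 m.
1° of latitude spans πR/180 = 111177 m; at latitude φ, 1° of longitude spans that × cos φ = 63678.1 m, so Δλ = 311.77 / 63678.1 × 3600 = 17.626″.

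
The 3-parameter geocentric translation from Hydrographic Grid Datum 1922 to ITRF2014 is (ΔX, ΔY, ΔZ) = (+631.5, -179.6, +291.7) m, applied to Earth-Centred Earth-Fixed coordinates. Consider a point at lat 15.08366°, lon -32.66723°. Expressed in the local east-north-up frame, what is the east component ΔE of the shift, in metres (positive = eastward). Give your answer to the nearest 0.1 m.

At φ = 15.08366°, λ = -32.66723°: sin φ = 0.260229, cos φ = 0.965547, sin λ = -0.539759, cos λ = 0.841820.
ΔE = −sin λ·ΔX + cos λ·ΔY = −(-0.539759)·(631.5) + (0.841820)·(-179.6) = 189.67 m.

ΔE = 189.7 m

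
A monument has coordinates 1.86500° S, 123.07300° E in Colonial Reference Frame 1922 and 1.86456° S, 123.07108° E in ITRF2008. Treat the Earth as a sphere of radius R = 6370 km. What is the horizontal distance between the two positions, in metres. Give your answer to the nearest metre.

219 m

Δφ = -1.86456° − -1.86500° = +0.00044°; Δλ = 123.07108° − 123.07300° = -0.00192°.
1° along a meridian = πR/180 = 111177 m.
ΔN = Δφ × 111177 = 48.9 m; ΔE = Δλ × 111177 × cos(-1.86500°) = -0.00192 × 111177 × 0.999470 = -213.3 m.
Distance = √(ΔE² + ΔN²) = √((-213.3)² + 48.9²) = 218.9 m.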